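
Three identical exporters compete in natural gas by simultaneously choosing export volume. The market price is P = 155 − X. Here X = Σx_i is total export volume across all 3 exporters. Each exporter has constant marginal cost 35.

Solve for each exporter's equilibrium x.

30

A representative exporter's profit is π_i = x_i(155 − X) − 35x_i, with X = x_i + Σ_{j≠i} x_j.
First-order condition: 120 − 2x_i − Σ_{j≠i} x_j = 0.
Imposing symmetry (x_j = x for all j) turns Σ_{j≠i} x_j into 2x, so 120 = 4x and x = 30.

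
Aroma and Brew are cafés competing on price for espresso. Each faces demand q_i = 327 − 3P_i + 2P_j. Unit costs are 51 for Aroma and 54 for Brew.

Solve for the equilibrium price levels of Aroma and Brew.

120.5625, 121.6875

Aroma's profit: π = (P_{Aroma} − 51)(327 − 3P_{Aroma} + 2P_{Brew}).
∂π/∂P_{Aroma} = 480 − 6P_{Aroma} + 2P_{Brew} = 0 ⇒ P_{Aroma} = 80 + (1/3)P_{Brew}.
Similarly P_{Brew} = 81.5 + (1/3)P_{Aroma}.
Substituting the second reaction function into the first: P_{Aroma} = 80 + (1/3)(81.5 + (1/3)P_{Aroma}), which gives (8/9)P_{Aroma} = 643/6 ⇒ P_{Aroma} = 120.5625.
Then P_{Brew} = 81.5 + (1/3)·120.5625 = 121.6875.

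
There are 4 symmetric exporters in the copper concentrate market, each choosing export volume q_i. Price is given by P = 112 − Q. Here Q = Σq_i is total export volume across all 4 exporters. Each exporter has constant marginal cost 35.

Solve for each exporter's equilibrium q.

A representative exporter's profit is π_i = q_i(112 − Q) − 35q_i, with Q = q_i + Σ_{j≠i} q_j.
First-order condition: 77 − 2q_i − Σ_{j≠i} q_j = 0.
In a symmetric equilibrium every exporter chooses the same q, so Σ_{j≠i} q_j = 3q. The condition becomes 77 − 5q = 0, giving q = 77/5 = 15.4.

15.4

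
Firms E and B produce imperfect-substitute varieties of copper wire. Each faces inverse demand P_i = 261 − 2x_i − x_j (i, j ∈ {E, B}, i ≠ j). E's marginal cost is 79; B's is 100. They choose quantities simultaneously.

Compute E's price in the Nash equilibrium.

154.6

Firm E's profit: π = x_E(261 − 2x_E − x_B) − 79x_E.
∂π/∂x_E = 182 − 4x_E − x_B = 0 ⇒ x_E = 45.5 − 0.25x_B.
Similarly x_B = 40.25 − 0.25x_E.
Plugging x_B into E's best response: x_E = 45.5 − 0.25(40.25 − 0.25x_E) ⇒ 0.9375x_E = 35.4375, so x_E = 37.8.
Then x_B = 40.25 − 0.25·37.8 = 30.8.
P_E = 261 − 2·37.8 − 30.8 = 154.6.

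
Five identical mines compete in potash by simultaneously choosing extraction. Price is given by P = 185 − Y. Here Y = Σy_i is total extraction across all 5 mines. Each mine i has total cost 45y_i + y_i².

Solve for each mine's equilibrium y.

A representative mine's profit is π_i = y_i(185 − Y) − 45y_i − y_i², with Y = y_i + Σ_{j≠i} y_j.
First-order condition: 140 − 4y_i − Σ_{j≠i} y_j = 0.
Imposing symmetry (y_j = y for all j) turns Σ_{j≠i} y_j into 4y, so 140 = 8y and y = 17.5.

17.5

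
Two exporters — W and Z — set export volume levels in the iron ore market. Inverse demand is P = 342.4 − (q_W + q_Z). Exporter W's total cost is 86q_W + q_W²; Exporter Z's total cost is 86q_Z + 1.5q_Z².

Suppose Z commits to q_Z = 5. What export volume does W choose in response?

62.85

Exporter W's profit: π = q_W(342.4 − (q_W + q_Z)) − 86q_W − q_W².
∂π/∂q_W = 256.4 − 4q_W − q_Z = 0, so q_W = 64.1 − 0.25q_Z.
At q_Z = 5: q_W = 64.1 − 0.25·5 = 62.85.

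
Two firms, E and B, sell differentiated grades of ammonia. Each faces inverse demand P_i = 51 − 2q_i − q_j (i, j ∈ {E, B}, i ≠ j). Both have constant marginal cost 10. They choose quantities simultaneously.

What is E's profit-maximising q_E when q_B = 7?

8.5

Firm E's profit: π = q_E(51 − 2q_E − q_B) − 10q_E.
∂π/∂q_E = 41 − 4q_E − q_B = 0 ⇒ q_E = 10.25 − 0.25q_B.
At q_B = 7: q_E = 10.25 − 0.25·7 = 8.5.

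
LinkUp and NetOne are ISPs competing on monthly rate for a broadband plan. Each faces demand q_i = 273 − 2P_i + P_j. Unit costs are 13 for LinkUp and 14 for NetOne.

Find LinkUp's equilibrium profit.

LinkUp's profit: π = (P_{LinkUp} − 13)(273 − 2P_{LinkUp} + P_{NetOne}).
∂π/∂P_{LinkUp} = 299 − 4P_{LinkUp} + P_{NetOne} = 0 ⇒ P_{LinkUp} = 74.75 + 0.25P_{NetOne}.
Similarly P_{NetOne} = 75.25 + 0.25P_{LinkUp}.
Substituting the second reaction function into the first: P_{LinkUp} = 74.75 + 0.25(75.25 + 0.25P_{LinkUp}), which gives 0.9375P_{LinkUp} = 93.5625 ⇒ P_{LinkUp} = 99.8.
Then P_{NetOne} = 75.25 + 0.25·99.8 = 100.2.
q_{LinkUp} = 273 − 2·99.8 + 100.2 = 173.6.
Profit = (99.8 − 13)·173.6 = 15068.48.

15068.48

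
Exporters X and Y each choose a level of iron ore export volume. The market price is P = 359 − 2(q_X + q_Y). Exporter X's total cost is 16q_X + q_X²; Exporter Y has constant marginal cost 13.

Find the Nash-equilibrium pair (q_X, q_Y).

34, 69.5

Exporter X's profit: π = q_X(359 − 2(q_X + q_Y)) − 16q_X − q_X².
∂π/∂q_X = 343 − 6q_X − 2q_Y = 0, so q_X = 343/6 − (1/3)q_Y.
For Y: ∂π/∂q_Y = 346 − 4q_Y − 2q_X = 0 ⇒ q_Y = 86.5 − 0.5q_X.
Substituting the second reaction function into the first: q_X = 343/6 − (1/3)(86.5 − 0.5q_X), which gives (5/6)q_X = 85/3 ⇒ q_X = 34.
Then q_Y = 86.5 − 0.5·34 = 69.5.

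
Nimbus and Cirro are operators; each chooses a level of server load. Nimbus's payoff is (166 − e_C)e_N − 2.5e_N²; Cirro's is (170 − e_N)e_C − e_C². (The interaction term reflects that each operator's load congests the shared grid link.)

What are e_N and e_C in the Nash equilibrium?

Expanding Nimbus's payoff: 166e_N − e_Ce_N − 2.5e_N².
∂π/∂e_N = 166 − e_C − 5e_N = 0, so e_N = 33.2 − 0.2e_C.
Likewise for Cirro: e_C = 85 − 0.5e_N.
Substituting the second reaction function into the first: e_N = 33.2 − 0.2(85 − 0.5e_N), which gives 0.9e_N = 16.2 ⇒ e_N = 18.
Then e_C = 85 − 0.5·18 = 76.

18, 76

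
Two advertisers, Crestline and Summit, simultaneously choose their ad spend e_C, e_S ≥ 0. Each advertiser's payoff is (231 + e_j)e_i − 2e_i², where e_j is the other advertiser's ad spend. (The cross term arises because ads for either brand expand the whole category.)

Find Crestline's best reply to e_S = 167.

Crestline's payoff is (231 + e_S)e_C − 2e_C².
∂π/∂e_C = 231 + e_S − 4e_C = 0, so e_C = 57.75 + 0.25e_S.
At e_S = 167: e_C = 57.75 + 0.25·167 = 99.5.

99.5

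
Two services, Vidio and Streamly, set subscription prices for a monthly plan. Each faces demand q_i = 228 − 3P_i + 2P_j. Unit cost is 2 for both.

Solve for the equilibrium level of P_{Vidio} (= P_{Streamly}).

Vidio's profit: π = (P_{Vidio} − 2)(228 − 3P_{Vidio} + 2P_{Streamly}).
∂π/∂P_{Vidio} = 234 − 6P_{Vidio} + 2P_{Streamly} = 0 ⇒ P_{Vidio} = 39 + (1/3)P_{Streamly}.
By symmetry P_{Streamly} = P_{Vidio}; substituting into the reaction function, (2/3)P_{Vidio} = 39 and P_{Vidio} = 58.5.

58.5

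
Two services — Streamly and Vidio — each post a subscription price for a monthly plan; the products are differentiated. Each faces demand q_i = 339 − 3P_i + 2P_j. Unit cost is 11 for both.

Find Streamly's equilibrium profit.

20172

Streamly's profit: π = (P_{Streamly} − 11)(339 − 3P_{Streamly} + 2P_{Vidio}).
∂π/∂P_{Streamly} = 372 − 6P_{Streamly} + 2P_{Vidio} = 0 ⇒ P_{Streamly} = 62 + (1/3)P_{Vidio}.
The game is symmetric, so in equilibrium P_{Vidio} = P_{Streamly}: the reaction function gives (2/3)P_{Streamly} = 62, hence P_{Streamly} = 93.
q_{Streamly} = 339 − 3·93 + 2·93 = 246.
Profit = (93 − 11)·246 = 20172.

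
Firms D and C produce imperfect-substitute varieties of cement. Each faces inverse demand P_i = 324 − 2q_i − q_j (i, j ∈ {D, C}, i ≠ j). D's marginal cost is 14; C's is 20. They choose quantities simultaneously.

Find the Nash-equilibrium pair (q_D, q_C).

Firm D's profit: π = q_D(324 − 2q_D − q_C) − 14q_D.
∂π/∂q_D = 310 − 4q_D − q_C = 0 ⇒ q_D = 77.5 − 0.25q_C.
Similarly q_C = 76 − 0.25q_D.
Solving the two reaction functions simultaneously: (1 − (−0.25)(−0.25))q_D = 77.5 − 0.25·76, so 0.9375q_D = 58.5 and q_D = 62.4.
Then q_C = 76 − 0.25·62.4 = 60.4.

62.4, 60.4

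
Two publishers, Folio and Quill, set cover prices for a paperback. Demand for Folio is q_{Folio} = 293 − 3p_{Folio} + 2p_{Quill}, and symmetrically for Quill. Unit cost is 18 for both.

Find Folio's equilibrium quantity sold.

206.25

Folio's profit: π = (p_{Folio} − 18)(293 − 3p_{Folio} + 2p_{Quill}).
∂π/∂p_{Folio} = 347 − 6p_{Folio} + 2p_{Quill} = 0 ⇒ p_{Folio} = 347/6 + (1/3)p_{Quill}.
The game is symmetric, so in equilibrium p_{Quill} = p_{Folio}: the reaction function gives (2/3)p_{Folio} = 347/6, hence p_{Folio} = 86.75.
q_{Folio} = 293 − 3·86.75 + 2·86.75 = 206.25.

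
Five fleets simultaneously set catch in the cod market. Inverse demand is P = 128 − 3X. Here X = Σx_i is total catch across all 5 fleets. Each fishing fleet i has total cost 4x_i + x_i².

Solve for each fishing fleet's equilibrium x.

A representative fishing fleet's profit is π_i = x_i(128 − 3X) − 4x_i − x_i², with X = x_i + Σ_{j≠i} x_j.
First-order condition: 124 − 8x_i − 3Σ_{j≠i} x_j = 0.
Imposing symmetry (x_j = x for all j) turns Σ_{j≠i} x_j into 4x, so 124 = 20x and x = 6.2.

6.2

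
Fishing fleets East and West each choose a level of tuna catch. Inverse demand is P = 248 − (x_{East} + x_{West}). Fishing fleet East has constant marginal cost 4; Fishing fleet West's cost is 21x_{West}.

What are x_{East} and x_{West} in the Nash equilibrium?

87, 70

Fishing fleet East's profit: π = x_{East}(248 − (x_{East} + x_{West})) − 4x_{East}.
∂π/∂x_{East} = 244 − 2x_{East} − x_{West} = 0, so x_{East} = 122 − 0.5x_{West}.
By the same steps for West: x_{West} = 113.5 − 0.5x_{East}.
Plugging x_{West} into East's best response: x_{East} = 122 − 0.5(113.5 − 0.5x_{East}) ⇒ 0.75x_{East} = 65.25, so x_{East} = 87.
Then x_{West} = 113.5 − 0.5·87 = 70.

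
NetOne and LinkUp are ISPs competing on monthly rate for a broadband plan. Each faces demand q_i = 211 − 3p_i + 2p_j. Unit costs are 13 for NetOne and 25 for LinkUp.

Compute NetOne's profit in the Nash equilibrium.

8034.1875

NetOne's profit: π = (p_{NetOne} − 13)(211 − 3p_{NetOne} + 2p_{LinkUp}).
∂π/∂p_{NetOne} = 250 − 6p_{NetOne} + 2p_{LinkUp} = 0 ⇒ p_{NetOne} = 125/3 + (1/3)p_{LinkUp}.
Similarly p_{LinkUp} = 143/3 + (1/3)p_{NetOne}.
Solving the two reaction functions simultaneously: (1 − (1/3)(1/3))p_{NetOne} = 125/3 + (1/3)·(143/3), so (8/9)p_{NetOne} = 518/9 and p_{NetOne} = 64.75.
Then p_{LinkUp} = 143/3 + (1/3)·64.75 = 69.25.
q_{NetOne} = 211 − 3·64.75 + 2·69.25 = 155.25.
Profit = (64.75 − 13)·155.25 = 8034.1875.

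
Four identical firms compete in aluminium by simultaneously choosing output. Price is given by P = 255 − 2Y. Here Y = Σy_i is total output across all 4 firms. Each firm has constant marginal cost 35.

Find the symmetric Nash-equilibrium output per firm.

A representative firm's profit is π_i = y_i(255 − 2Y) − 35y_i, with Y = y_i + Σ_{j≠i} y_j.
First-order condition: 220 − 4y_i − 2Σ_{j≠i} y_j = 0.
In a symmetric equilibrium every firm chooses the same y, so Σ_{j≠i} y_j = 3y. The condition becomes 220 − 10y = 0, giving y = 220/10 = 22.

22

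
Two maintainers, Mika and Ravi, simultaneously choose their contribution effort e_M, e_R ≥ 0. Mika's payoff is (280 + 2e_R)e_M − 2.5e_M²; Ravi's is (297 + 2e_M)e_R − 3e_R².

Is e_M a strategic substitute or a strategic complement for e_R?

strategic complements

Expanding Mika's payoff: 280e_M + 2e_Re_M − 2.5e_M².
∂π/∂e_M = 280 + 2e_R − 5e_M = 0, so e_M = 56 + 0.4e_R.
The best-response slope de_M/de_R = 0.4 > 0: the reaction function is upward-sloping, so the choices are strategic complements.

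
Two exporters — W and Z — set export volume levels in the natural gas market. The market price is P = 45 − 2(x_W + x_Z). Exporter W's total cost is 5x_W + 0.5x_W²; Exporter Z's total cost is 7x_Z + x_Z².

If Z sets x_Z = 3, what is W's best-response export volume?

6.8

Exporter W's profit: π = x_W(45 − 2(x_W + x_Z)) − 5x_W − 0.5x_W².
∂π/∂x_W = 40 − 5x_W − 2x_Z = 0, so x_W = 8 − 0.4x_Z.
At x_Z = 3: x_W = 8 − 0.4·3 = 6.8.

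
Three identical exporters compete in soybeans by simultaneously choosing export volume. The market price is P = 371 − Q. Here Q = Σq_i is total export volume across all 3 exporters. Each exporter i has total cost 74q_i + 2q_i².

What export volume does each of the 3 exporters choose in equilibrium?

37.125

A representative exporter's profit is π_i = q_i(371 − Q) − 74q_i − 2q_i², with Q = q_i + Σ_{j≠i} q_j.
First-order condition: 297 − 6q_i − Σ_{j≠i} q_j = 0.
With identical exporters, set every q_j = q: then 297 − 6q − 2q = 0, i.e. q = 297/8 = 37.125.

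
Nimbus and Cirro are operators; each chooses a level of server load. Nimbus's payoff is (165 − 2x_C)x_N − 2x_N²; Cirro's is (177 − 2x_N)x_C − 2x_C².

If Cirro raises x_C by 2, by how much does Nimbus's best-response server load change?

-1

Expanding Nimbus's payoff: 165x_N − 2x_Cx_N − 2x_N².
∂π/∂x_N = 165 − 2x_C − 4x_N = 0, so x_N = 41.25 − 0.5x_C.
The reaction-function slope is −0.5, so a 2-unit rise in x_C moves x_N by −0.5 × 2 = −1. Nimbus's best response falls — the actions are strategic substitutes.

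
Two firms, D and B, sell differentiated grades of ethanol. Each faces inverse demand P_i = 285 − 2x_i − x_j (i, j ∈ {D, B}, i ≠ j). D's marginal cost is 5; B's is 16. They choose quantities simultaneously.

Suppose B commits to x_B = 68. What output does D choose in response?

53

Firm D's profit: π = x_D(285 − 2x_D − x_B) − 5x_D.
∂π/∂x_D = 280 − 4x_D − x_B = 0 ⇒ x_D = 70 − 0.25x_B.
At x_B = 68: x_D = 70 − 0.25·68 = 53.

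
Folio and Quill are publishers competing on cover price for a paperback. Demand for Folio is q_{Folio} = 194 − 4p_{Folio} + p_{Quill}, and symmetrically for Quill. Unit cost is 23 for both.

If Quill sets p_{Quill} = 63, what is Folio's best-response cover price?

43.625

Folio's profit: π = (p_{Folio} − 23)(194 − 4p_{Folio} + p_{Quill}).
∂π/∂p_{Folio} = 286 − 8p_{Folio} + p_{Quill} = 0 ⇒ p_{Folio} = 35.75 + 0.125p_{Quill}.
At p_{Quill} = 63: p_{Folio} = 35.75 + 0.125·63 = 43.625.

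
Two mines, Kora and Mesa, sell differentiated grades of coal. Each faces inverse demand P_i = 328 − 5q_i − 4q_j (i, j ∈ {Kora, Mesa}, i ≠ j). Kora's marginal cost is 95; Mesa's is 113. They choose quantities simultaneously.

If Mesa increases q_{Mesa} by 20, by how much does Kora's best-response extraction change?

Mine Kora's profit: π = q_{Kora}(328 − 5q_{Kora} − 4q_{Mesa}) − 95q_{Kora}.
∂π/∂q_{Kora} = 233 − 10q_{Kora} − 4q_{Mesa} = 0 ⇒ q_{Kora} = 23.3 − 0.4q_{Mesa}.
The reaction-function slope is −0.4, so a 20-unit rise in q_{Mesa} moves q_{Kora} by −0.4 × 20 = −8. Kora's best response falls — the actions are strategic substitutes.

-8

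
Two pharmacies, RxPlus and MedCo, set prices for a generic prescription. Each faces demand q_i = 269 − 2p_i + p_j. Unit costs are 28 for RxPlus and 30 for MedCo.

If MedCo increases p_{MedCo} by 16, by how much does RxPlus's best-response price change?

4

RxPlus's profit: π = (p_{RxPlus} − 28)(269 − 2p_{RxPlus} + p_{MedCo}).
∂π/∂p_{RxPlus} = 325 − 4p_{RxPlus} + p_{MedCo} = 0 ⇒ p_{RxPlus} = 81.25 + 0.25p_{MedCo}.
The reaction-function slope is 0.25, so a 16-unit rise in p_{MedCo} moves p_{RxPlus} by 0.25 × 16 = 4. RxPlus's best response rises — the actions are strategic complements.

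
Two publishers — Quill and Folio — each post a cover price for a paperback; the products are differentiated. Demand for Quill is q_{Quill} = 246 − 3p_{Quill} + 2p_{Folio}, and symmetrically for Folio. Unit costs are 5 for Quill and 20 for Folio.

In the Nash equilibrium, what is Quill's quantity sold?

189.1875

Quill's profit: π = (p_{Quill} − 5)(246 − 3p_{Quill} + 2p_{Folio}).
∂π/∂p_{Quill} = 261 − 6p_{Quill} + 2p_{Folio} = 0 ⇒ p_{Quill} = 43.5 + (1/3)p_{Folio}.
Similarly p_{Folio} = 51 + (1/3)p_{Quill}.
Plugging p_{Folio} into Quill's best response: p_{Quill} = 43.5 + (1/3)(51 + (1/3)p_{Quill}) ⇒ (8/9)p_{Quill} = 60.5, so p_{Quill} = 68.0625.
Then p_{Folio} = 51 + (1/3)·68.0625 = 73.6875.
q_{Quill} = 246 − 3·68.0625 + 2·73.6875 = 189.1875.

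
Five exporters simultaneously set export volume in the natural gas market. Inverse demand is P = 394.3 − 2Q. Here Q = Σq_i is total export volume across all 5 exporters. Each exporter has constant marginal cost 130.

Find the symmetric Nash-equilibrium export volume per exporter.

22.025

A representative exporter's profit is π_i = q_i(394.3 − 2Q) − 130q_i, with Q = q_i + Σ_{j≠i} q_j.
First-order condition: 264.3 − 4q_i − 2Σ_{j≠i} q_j = 0.
Imposing symmetry (q_j = q for all j) turns Σ_{j≠i} q_j into 4q, so 264.3 = 12q and q = 22.025.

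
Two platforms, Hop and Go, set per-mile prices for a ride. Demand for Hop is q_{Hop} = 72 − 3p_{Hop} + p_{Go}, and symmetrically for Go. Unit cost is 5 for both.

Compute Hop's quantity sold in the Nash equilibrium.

37.2

Hop's profit: π = (p_{Hop} − 5)(72 − 3p_{Hop} + p_{Go}).
∂π/∂p_{Hop} = 87 − 6p_{Hop} + p_{Go} = 0 ⇒ p_{Hop} = 14.5 + (1/6)p_{Go}.
Setting p_{Hop} = p_{Go} in the reaction function: p_{Hop} = 14.5 + (1/6)p_{Hop}, so p_{Hop} = 14.5 / (5/6) = 17.4.
q_{Hop} = 72 − 3·17.4 + 17.4 = 37.2.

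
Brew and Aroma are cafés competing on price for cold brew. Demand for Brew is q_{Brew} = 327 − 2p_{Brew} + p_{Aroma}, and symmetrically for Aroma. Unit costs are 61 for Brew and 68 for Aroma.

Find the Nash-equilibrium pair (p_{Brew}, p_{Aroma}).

Brew's profit: π = (p_{Brew} − 61)(327 − 2p_{Brew} + p_{Aroma}).
∂π/∂p_{Brew} = 449 − 4p_{Brew} + p_{Aroma} = 0 ⇒ p_{Brew} = 112.25 + 0.25p_{Aroma}.
Similarly p_{Aroma} = 115.75 + 0.25p_{Brew}.
Plugging p_{Aroma} into Brew's best response: p_{Brew} = 112.25 + 0.25(115.75 + 0.25p_{Brew}) ⇒ 0.9375p_{Brew} = 141.1875, so p_{Brew} = 150.6.
Then p_{Aroma} = 115.75 + 0.25·150.6 = 153.4.

150.6, 153.4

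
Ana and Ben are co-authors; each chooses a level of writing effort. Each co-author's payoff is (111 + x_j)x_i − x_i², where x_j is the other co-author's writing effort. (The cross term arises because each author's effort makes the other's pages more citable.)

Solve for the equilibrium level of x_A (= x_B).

111

Ana's payoff is (111 + x_B)x_A − x_A².
∂π/∂x_A = 111 + x_B − 2x_A = 0, so x_A = 55.5 + 0.5x_B.
The game is symmetric, so in equilibrium x_B = x_A: the reaction function gives 0.5x_A = 55.5, hence x_A = 111.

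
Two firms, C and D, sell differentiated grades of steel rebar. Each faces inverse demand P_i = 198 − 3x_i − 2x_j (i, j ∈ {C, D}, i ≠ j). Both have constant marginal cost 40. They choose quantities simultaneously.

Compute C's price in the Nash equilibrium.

99.25

Firm C's profit: π = x_C(198 − 3x_C − 2x_D) − 40x_C.
∂π/∂x_C = 158 − 6x_C − 2x_D = 0 ⇒ x_C = 79/3 − (1/3)x_D.
By symmetry x_D = x_C; substituting into the reaction function, (4/3)x_C = 79/3 and x_C = 19.75.
P_C = 198 − 3·19.75 − 2·19.75 = 99.25.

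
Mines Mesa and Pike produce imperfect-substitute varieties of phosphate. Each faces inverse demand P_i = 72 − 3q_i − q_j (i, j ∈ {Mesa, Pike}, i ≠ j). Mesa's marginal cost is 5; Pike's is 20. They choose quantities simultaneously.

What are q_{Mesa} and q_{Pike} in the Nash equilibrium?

10, 7

Mine Mesa's profit: π = q_{Mesa}(72 − 3q_{Mesa} − q_{Pike}) − 5q_{Mesa}.
∂π/∂q_{Mesa} = 67 − 6q_{Mesa} − q_{Pike} = 0 ⇒ q_{Mesa} = 67/6 − (1/6)q_{Pike}.
Similarly q_{Pike} = 26/3 − (1/6)q_{Mesa}.
Solving the two reaction functions simultaneously: (1 − (−1/6)(−1/6))q_{Mesa} = 67/6 − (1/6)·(26/3), so (35/36)q_{Mesa} = 175/18 and q_{Mesa} = 10.
Then q_{Pike} = 26/3 − (1/6)·10 = 7.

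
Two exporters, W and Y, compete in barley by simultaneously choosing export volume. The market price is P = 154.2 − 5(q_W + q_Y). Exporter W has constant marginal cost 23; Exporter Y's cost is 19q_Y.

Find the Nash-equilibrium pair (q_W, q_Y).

Exporter W's profit: π = q_W(154.2 − 5(q_W + q_Y)) − 23q_W.
∂π/∂q_W = 131.2 − 10q_W − 5q_Y = 0, so q_W = 13.12 − 0.5q_Y.
By the same steps for Y: q_Y = 13.52 − 0.5q_W.
Substituting the second reaction function into the first: q_W = 13.12 − 0.5(13.52 − 0.5q_W), which gives 0.75q_W = 6.36 ⇒ q_W = 8.48.
Then q_Y = 13.52 − 0.5·8.48 = 9.28.

8.48, 9.28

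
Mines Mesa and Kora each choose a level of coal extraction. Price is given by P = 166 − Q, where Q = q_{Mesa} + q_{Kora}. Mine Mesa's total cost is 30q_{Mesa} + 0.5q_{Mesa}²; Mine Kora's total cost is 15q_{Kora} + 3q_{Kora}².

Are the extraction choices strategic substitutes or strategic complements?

strategic substitutes

Mine Mesa's profit: π = q_{Mesa}(166 − (q_{Mesa} + q_{Kora})) − 30q_{Mesa} − 0.5q_{Mesa}².
∂π/∂q_{Mesa} = 136 − 3q_{Mesa} − q_{Kora} = 0, so q_{Mesa} = 136/3 − (1/3)q_{Kora}.
The best-response slope dq_{Mesa}/dq_{Kora} = −1/3 < 0: the reaction function is downward-sloping, so the choices are strategic substitutes.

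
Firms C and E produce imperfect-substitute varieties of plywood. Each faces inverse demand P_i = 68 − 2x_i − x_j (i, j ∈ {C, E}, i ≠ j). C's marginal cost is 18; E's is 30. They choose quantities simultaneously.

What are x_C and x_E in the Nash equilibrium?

10.8, 6.8

Firm C's profit: π = x_C(68 − 2x_C − x_E) − 18x_C.
∂π/∂x_C = 50 − 4x_C − x_E = 0 ⇒ x_C = 12.5 − 0.25x_E.
Similarly x_E = 9.5 − 0.25x_C.
Plugging x_E into C's best response: x_C = 12.5 − 0.25(9.5 − 0.25x_C) ⇒ 0.9375x_C = 10.125, so x_C = 10.8.
Then x_E = 9.5 − 0.25·10.8 = 6.8.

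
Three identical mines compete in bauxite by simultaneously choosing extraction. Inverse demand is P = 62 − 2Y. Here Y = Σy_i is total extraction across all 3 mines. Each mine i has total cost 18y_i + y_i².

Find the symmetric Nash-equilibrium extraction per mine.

4.4

A representative mine's profit is π_i = y_i(62 − 2Y) − 18y_i − y_i², with Y = y_i + Σ_{j≠i} y_j.
First-order condition: 44 − 6y_i − 2Σ_{j≠i} y_j = 0.
With identical mines, set every y_j = y: then 44 − 6y − 4y = 0, i.e. y = 44/10 = 4.4.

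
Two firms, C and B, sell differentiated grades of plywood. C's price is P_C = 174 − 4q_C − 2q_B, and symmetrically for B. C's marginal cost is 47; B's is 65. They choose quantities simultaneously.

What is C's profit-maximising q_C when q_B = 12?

12.875

Firm C's profit: π = q_C(174 − 4q_C − 2q_B) − 47q_C.
∂π/∂q_C = 127 − 8q_C − 2q_B = 0 ⇒ q_C = 15.875 − 0.25q_B.
At q_B = 12: q_C = 15.875 − 0.25·12 = 12.875.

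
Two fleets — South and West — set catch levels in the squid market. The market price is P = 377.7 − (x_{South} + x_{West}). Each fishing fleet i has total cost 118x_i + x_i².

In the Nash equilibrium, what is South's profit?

5395.5272

Fishing fleet South's profit: π = x_{South}(377.7 − (x_{South} + x_{West})) − 118x_{South} − x_{South}².
∂π/∂x_{South} = 259.7 − 4x_{South} − x_{West} = 0, so x_{South} = 64.925 − 0.25x_{West}.
The game is symmetric, so in equilibrium x_{West} = x_{South}: the reaction function gives 1.25x_{South} = 64.925, hence x_{South} = 51.94.
Price P = 377.7 − 103.88 = 273.82.
South's profit: (273.82 − 118)·51.94 − (51.94)² = 5395.5272.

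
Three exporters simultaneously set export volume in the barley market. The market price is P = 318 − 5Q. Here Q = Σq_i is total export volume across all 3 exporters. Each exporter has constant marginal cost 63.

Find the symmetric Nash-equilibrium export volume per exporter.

12.75

A representative exporter's profit is π_i = q_i(318 − 5Q) − 63q_i, with Q = q_i + Σ_{j≠i} q_j.
First-order condition: 255 − 10q_i − 5Σ_{j≠i} q_j = 0.
In a symmetric equilibrium every exporter chooses the same q, so Σ_{j≠i} q_j = 2q. The condition becomes 255 − 20q = 0, giving q = 255/20 = 12.75.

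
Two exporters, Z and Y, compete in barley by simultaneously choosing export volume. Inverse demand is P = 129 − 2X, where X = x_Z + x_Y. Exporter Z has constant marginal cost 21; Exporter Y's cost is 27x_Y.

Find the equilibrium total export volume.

35

Exporter Z's profit: π = x_Z(129 − 2(x_Z + x_Y)) − 21x_Z.
∂π/∂x_Z = 108 − 4x_Z − 2x_Y = 0, so x_Z = 27 − 0.5x_Y.
By the same steps for Y: x_Y = 25.5 − 0.5x_Z.
Substituting the second reaction function into the first: x_Z = 27 − 0.5(25.5 − 0.5x_Z), which gives 0.75x_Z = 14.25 ⇒ x_Z = 19.
Then x_Y = 25.5 − 0.5·19 = 16.
Total export volume: 19 + 16 = 35.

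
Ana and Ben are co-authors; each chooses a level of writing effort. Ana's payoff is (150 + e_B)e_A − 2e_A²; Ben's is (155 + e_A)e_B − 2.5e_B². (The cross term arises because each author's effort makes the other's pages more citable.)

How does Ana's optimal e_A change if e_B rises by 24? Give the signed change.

Expanding Ana's payoff: 150e_A + e_Be_A − 2e_A².
∂π/∂e_A = 150 + e_B − 4e_A = 0, so e_A = 37.5 + 0.25e_B.
The reaction-function slope is 0.25, so a 24-unit rise in e_B moves e_A by 0.25 × 24 = 6. Ana's best response rises — the actions are strategic complements.

6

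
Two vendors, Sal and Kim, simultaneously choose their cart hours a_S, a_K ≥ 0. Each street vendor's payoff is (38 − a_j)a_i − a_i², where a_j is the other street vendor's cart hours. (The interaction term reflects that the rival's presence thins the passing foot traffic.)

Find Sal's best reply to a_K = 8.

15

Sal's payoff is (38 − a_K)a_S − a_S².
∂π/∂a_S = 38 − a_K − 2a_S = 0, so a_S = 19 − 0.5a_K.
At a_K = 8: a_S = 19 − 0.5·8 = 15.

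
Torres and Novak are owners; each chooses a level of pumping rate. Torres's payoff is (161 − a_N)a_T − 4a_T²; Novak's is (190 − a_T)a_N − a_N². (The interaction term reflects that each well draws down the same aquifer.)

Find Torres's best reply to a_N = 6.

Expanding Torres's payoff: 161a_T − a_Na_T − 4a_T².
∂π/∂a_T = 161 − a_N − 8a_T = 0, so a_T = 20.125 − 0.125a_N.
At a_N = 6: a_T = 20.125 − 0.125·6 = 19.375.

19.375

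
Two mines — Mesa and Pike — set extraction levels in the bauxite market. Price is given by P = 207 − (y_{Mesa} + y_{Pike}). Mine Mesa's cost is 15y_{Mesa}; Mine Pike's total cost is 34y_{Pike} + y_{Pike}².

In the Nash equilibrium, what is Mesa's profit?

7225

Mine Mesa's profit: π = y_{Mesa}(207 − (y_{Mesa} + y_{Pike})) − 15y_{Mesa}.
∂π/∂y_{Mesa} = 192 − 2y_{Mesa} − y_{Pike} = 0, so y_{Mesa} = 96 − 0.5y_{Pike}.
For Pike: ∂π/∂y_{Pike} = 173 − 4y_{Pike} − y_{Mesa} = 0 ⇒ y_{Pike} = 43.25 − 0.25y_{Mesa}.
Substituting the second reaction function into the first: y_{Mesa} = 96 − 0.5(43.25 − 0.25y_{Mesa}), which gives 0.875y_{Mesa} = 74.375 ⇒ y_{Mesa} = 85.
Then y_{Pike} = 43.25 − 0.25·85 = 22.
Price P = 207 − 107 = 100.
Mesa's profit: (100 − 15)·85 = 7225.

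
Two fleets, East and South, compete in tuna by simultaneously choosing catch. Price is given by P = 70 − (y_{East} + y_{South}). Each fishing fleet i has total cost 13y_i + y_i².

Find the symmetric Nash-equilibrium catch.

11.4

Fishing fleet East's profit: π = y_{East}(70 − (y_{East} + y_{South})) − 13y_{East} − y_{East}².
∂π/∂y_{East} = 57 − 4y_{East} − y_{South} = 0, so y_{East} = 14.25 − 0.25y_{South}.
The game is symmetric, so in equilibrium y_{South} = y_{East}: the reaction function gives 1.25y_{East} = 14.25, hence y_{East} = 11.4.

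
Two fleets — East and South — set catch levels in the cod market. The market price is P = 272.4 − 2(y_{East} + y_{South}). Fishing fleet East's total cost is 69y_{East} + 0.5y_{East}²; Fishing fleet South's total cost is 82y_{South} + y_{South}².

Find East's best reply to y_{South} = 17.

Fishing fleet East's profit: π = y_{East}(272.4 − 2(y_{East} + y_{South})) − 69y_{East} − 0.5y_{East}².
∂π/∂y_{East} = 203.4 − 5y_{East} − 2y_{South} = 0, so y_{East} = 40.68 − 0.4y_{South}.
At y_{South} = 17: y_{East} = 40.68 − 0.4·17 = 33.88.

33.88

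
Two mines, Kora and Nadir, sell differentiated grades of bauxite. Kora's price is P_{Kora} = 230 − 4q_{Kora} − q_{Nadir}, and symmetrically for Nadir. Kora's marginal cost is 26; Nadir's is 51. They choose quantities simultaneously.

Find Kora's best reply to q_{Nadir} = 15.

23.625

Mine Kora's profit: π = q_{Kora}(230 − 4q_{Kora} − q_{Nadir}) − 26q_{Kora}.
∂π/∂q_{Kora} = 204 − 8q_{Kora} − q_{Nadir} = 0 ⇒ q_{Kora} = 25.5 − 0.125q_{Nadir}.
At q_{Nadir} = 15: q_{Kora} = 25.5 − 0.125·15 = 23.625.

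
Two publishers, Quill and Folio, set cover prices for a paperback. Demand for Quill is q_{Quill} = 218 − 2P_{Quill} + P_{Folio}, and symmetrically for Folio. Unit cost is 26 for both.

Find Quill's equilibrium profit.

Quill's profit: π = (P_{Quill} − 26)(218 − 2P_{Quill} + P_{Folio}).
∂π/∂P_{Quill} = 270 − 4P_{Quill} + P_{Folio} = 0 ⇒ P_{Quill} = 67.5 + 0.25P_{Folio}.
Setting P_{Quill} = P_{Folio} in the reaction function: P_{Quill} = 67.5 + 0.25P_{Quill}, so P_{Quill} = 67.5 / 0.75 = 90.
q_{Quill} = 218 − 2·90 + 90 = 128.
Profit = (90 − 26)·128 = 8192.

8192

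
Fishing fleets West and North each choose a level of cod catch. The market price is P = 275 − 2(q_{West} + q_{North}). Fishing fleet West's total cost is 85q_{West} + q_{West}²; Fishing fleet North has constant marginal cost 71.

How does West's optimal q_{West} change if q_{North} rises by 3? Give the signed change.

Fishing fleet West's profit: π = q_{West}(275 − 2(q_{West} + q_{North})) − 85q_{West} − q_{West}².
∂π/∂q_{West} = 190 − 6q_{West} − 2q_{North} = 0, so q_{West} = 95/3 − (1/3)q_{North}.
The reaction-function slope is −1/3, so a 3-unit rise in q_{North} moves q_{West} by −1/3 × 3 = −1. West's best response falls — the actions are strategic substitutes.

-1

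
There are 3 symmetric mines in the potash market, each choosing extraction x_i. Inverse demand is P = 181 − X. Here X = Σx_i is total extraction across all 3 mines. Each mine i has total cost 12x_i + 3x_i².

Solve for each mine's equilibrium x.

A representative mine's profit is π_i = x_i(181 − X) − 12x_i − 3x_i², with X = x_i + Σ_{j≠i} x_j.
First-order condition: 169 − 8x_i − Σ_{j≠i} x_j = 0.
In a symmetric equilibrium every mine chooses the same x, so Σ_{j≠i} x_j = 2x. The condition becomes 169 − 10x = 0, giving x = 169/10 = 16.9.

16.9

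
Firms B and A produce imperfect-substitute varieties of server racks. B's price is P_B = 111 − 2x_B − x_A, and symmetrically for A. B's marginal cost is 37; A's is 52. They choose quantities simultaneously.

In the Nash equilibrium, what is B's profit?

Firm B's profit: π = x_B(111 − 2x_B − x_A) − 37x_B.
∂π/∂x_B = 74 − 4x_B − x_A = 0 ⇒ x_B = 18.5 − 0.25x_A.
Similarly x_A = 14.75 − 0.25x_B.
Solving the two reaction functions simultaneously: (1 − (−0.25)(−0.25))x_B = 18.5 − 0.25·14.75, so 0.9375x_B = 14.8125 and x_B = 15.8.
Then x_A = 14.75 − 0.25·15.8 = 10.8.
P_B = 111 − 2·15.8 − 10.8 = 68.6.
Profit = (68.6 − 37)·15.8 = 499.28.

499.28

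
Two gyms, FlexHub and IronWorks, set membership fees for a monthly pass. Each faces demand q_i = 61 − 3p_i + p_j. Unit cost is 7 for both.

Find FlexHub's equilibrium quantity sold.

28.2

FlexHub's profit: π = (p_{FlexHub} − 7)(61 − 3p_{FlexHub} + p_{IronWorks}).
∂π/∂p_{FlexHub} = 82 − 6p_{FlexHub} + p_{IronWorks} = 0 ⇒ p_{FlexHub} = 41/3 + (1/6)p_{IronWorks}.
The game is symmetric, so in equilibrium p_{IronWorks} = p_{FlexHub}: the reaction function gives (5/6)p_{FlexHub} = 41/3, hence p_{FlexHub} = 16.4.
q_{FlexHub} = 61 − 3·16.4 + 16.4 = 28.2.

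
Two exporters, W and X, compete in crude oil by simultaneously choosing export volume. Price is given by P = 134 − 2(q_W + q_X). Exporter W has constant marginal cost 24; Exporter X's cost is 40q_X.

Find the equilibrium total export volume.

Exporter W's profit: π = q_W(134 − 2(q_W + q_X)) − 24q_W.
∂π/∂q_W = 110 − 4q_W − 2q_X = 0, so q_W = 27.5 − 0.5q_X.
By the same steps for X: q_X = 23.5 − 0.5q_W.
Substituting the second reaction function into the first: q_W = 27.5 − 0.5(23.5 − 0.5q_W), which gives 0.75q_W = 15.75 ⇒ q_W = 21.
Then q_X = 23.5 − 0.5·21 = 13.
Total export volume: 21 + 13 = 34.

34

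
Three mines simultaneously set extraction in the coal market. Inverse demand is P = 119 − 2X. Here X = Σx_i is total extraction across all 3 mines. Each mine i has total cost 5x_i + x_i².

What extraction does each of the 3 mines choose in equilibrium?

A representative mine's profit is π_i = x_i(119 − 2X) − 5x_i − x_i², with X = x_i + Σ_{j≠i} x_j.
First-order condition: 114 − 6x_i − 2Σ_{j≠i} x_j = 0.
Imposing symmetry (x_j = x for all j) turns Σ_{j≠i} x_j into 2x, so 114 = 10x and x = 11.4.

11.4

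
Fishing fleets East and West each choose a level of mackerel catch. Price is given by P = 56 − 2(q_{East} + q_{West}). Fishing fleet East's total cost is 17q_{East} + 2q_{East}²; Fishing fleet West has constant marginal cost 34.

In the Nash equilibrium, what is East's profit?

64

Fishing fleet East's profit: π = q_{East}(56 − 2(q_{East} + q_{West})) − 17q_{East} − 2q_{East}².
∂π/∂q_{East} = 39 − 8q_{East} − 2q_{West} = 0, so q_{East} = 4.875 − 0.25q_{West}.
For West: ∂π/∂q_{West} = 22 − 4q_{West} − 2q_{East} = 0 ⇒ q_{West} = 5.5 − 0.5q_{East}.
Substituting the second reaction function into the first: q_{East} = 4.875 − 0.25(5.5 − 0.5q_{East}), which gives 0.875q_{East} = 3.5 ⇒ q_{East} = 4.
Then q_{West} = 5.5 − 0.5·4 = 3.5.
Price P = 56 − 2·7.5 = 41.
East's profit: (41 − 17)·4 − 2(4)² = 64.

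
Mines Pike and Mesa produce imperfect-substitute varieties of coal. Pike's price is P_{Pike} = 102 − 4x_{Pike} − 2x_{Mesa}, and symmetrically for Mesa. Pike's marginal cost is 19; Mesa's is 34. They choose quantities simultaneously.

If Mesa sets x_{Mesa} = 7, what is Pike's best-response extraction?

Mine Pike's profit: π = x_{Pike}(102 − 4x_{Pike} − 2x_{Mesa}) − 19x_{Pike}.
∂π/∂x_{Pike} = 83 − 8x_{Pike} − 2x_{Mesa} = 0 ⇒ x_{Pike} = 10.375 − 0.25x_{Mesa}.
At x_{Mesa} = 7: x_{Pike} = 10.375 − 0.25·7 = 8.625.

8.625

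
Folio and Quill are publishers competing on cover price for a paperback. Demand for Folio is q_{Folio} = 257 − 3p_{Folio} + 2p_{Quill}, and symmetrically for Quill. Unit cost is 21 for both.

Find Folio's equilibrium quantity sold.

177

Folio's profit: π = (p_{Folio} − 21)(257 − 3p_{Folio} + 2p_{Quill}).
∂π/∂p_{Folio} = 320 − 6p_{Folio} + 2p_{Quill} = 0 ⇒ p_{Folio} = 160/3 + (1/3)p_{Quill}.
Setting p_{Folio} = p_{Quill} in the reaction function: p_{Folio} = 160/3 + (1/3)p_{Folio}, so p_{Folio} = (160/3) / (2/3) = 80.
q_{Folio} = 257 − 3·80 + 2·80 = 177.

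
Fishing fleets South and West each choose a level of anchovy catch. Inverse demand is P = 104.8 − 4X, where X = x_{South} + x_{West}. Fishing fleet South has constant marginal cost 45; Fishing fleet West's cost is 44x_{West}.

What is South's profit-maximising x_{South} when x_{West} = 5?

Fishing fleet South's profit: π = x_{South}(104.8 − 4(x_{South} + x_{West})) − 45x_{South}.
∂π/∂x_{South} = 59.8 − 8x_{South} − 4x_{West} = 0, so x_{South} = 7.475 − 0.5x_{West}.
At x_{West} = 5: x_{South} = 7.475 − 0.5·5 = 4.975.

4.975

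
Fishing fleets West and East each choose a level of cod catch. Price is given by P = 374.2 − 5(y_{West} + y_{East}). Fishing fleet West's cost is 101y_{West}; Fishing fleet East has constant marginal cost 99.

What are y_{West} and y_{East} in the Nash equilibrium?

18.08, 18.48

Fishing fleet West's profit: π = y_{West}(374.2 − 5(y_{West} + y_{East})) − 101y_{West}.
∂π/∂y_{West} = 273.2 − 10y_{West} − 5y_{East} = 0, so y_{West} = 27.32 − 0.5y_{East}.
By the same steps for East: y_{East} = 27.52 − 0.5y_{West}.
Solving the two reaction functions simultaneously: (1 − (−0.5)(−0.5))y_{West} = 27.32 − 0.5·27.52, so 0.75y_{West} = 13.56 and y_{West} = 18.08.
Then y_{East} = 27.52 − 0.5·18.08 = 18.48.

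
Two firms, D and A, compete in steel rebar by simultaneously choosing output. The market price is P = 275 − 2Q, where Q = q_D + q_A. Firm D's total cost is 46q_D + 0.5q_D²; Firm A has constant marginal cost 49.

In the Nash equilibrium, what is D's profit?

2102.5

Firm D's profit: π = q_D(275 − 2(q_D + q_A)) − 46q_D − 0.5q_D².
∂π/∂q_D = 229 − 5q_D − 2q_A = 0, so q_D = 45.8 − 0.4q_A.
For A: ∂π/∂q_A = 226 − 4q_A − 2q_D = 0 ⇒ q_A = 56.5 − 0.5q_D.
Plugging q_A into D's best response: q_D = 45.8 − 0.4(56.5 − 0.5q_D) ⇒ 0.8q_D = 23.2, so q_D = 29.
Then q_A = 56.5 − 0.5·29 = 42.
Price P = 275 − 2·71 = 133.
D's profit: (133 − 46)·29 − 0.5(29)² = 2102.5.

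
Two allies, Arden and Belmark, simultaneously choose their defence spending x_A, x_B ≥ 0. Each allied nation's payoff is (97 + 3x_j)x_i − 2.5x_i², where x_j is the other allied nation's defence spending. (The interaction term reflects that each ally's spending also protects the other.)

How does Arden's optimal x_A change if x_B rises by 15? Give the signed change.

9

Arden's payoff is (97 + 3x_B)x_A − 2.5x_A².
∂π/∂x_A = 97 + 3x_B − 5x_A = 0, so x_A = 19.4 + 0.6x_B.
The reaction-function slope is 0.6, so a 15-unit rise in x_B moves x_A by 0.6 × 15 = 9. Arden's best response rises — the actions are strategic complements.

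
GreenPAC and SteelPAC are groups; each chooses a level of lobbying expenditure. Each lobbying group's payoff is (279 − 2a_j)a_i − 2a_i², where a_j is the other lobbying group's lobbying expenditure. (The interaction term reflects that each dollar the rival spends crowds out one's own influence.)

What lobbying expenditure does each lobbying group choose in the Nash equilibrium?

GreenPAC's payoff is (279 − 2a_S)a_G − 2a_G².
∂π/∂a_G = 279 − 2a_S − 4a_G = 0, so a_G = 69.75 − 0.5a_S.
Setting a_G = a_S in the reaction function: a_G = 69.75 − 0.5a_G, so a_G = 69.75 / 1.5 = 46.5.

46.5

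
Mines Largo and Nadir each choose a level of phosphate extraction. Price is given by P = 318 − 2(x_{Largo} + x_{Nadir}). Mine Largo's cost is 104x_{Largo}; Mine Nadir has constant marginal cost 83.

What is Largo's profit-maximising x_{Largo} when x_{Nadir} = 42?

32.5

Mine Largo's profit: π = x_{Largo}(318 − 2(x_{Largo} + x_{Nadir})) − 104x_{Largo}.
∂π/∂x_{Largo} = 214 − 4x_{Largo} − 2x_{Nadir} = 0, so x_{Largo} = 53.5 − 0.5x_{Nadir}.
At x_{Nadir} = 42: x_{Largo} = 53.5 − 0.5·42 = 32.5.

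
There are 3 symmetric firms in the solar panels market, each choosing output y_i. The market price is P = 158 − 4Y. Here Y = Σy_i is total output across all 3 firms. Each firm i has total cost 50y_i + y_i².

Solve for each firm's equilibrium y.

6

A representative firm's profit is π_i = y_i(158 − 4Y) − 50y_i − y_i², with Y = y_i + Σ_{j≠i} y_j.
First-order condition: 108 − 10y_i − 4Σ_{j≠i} y_j = 0.
In a symmetric equilibrium every firm chooses the same y, so Σ_{j≠i} y_j = 2y. The condition becomes 108 − 18y = 0, giving y = 108/18 = 6.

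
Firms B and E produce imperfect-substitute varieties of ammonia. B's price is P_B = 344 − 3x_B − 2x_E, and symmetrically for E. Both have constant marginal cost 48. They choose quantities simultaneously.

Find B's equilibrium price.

Firm B's profit: π = x_B(344 − 3x_B − 2x_E) − 48x_B.
∂π/∂x_B = 296 − 6x_B − 2x_E = 0 ⇒ x_B = 148/3 − (1/3)x_E.
By symmetry x_E = x_B; substituting into the reaction function, (4/3)x_B = 148/3 and x_B = 37.
P_B = 344 − 3·37 − 2·37 = 159.

159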